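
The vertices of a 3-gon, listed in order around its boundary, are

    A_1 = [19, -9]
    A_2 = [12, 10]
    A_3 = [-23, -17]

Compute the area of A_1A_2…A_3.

Apply the shoelace formula: 2A = Σ (x_i·y_{i+1} − x_{i+1}·y_i), indices taken mod 3.
Cross-terms: 298, 26, 530  ⇒  Σ = 854
Area = |Σ|/2 = 427.

427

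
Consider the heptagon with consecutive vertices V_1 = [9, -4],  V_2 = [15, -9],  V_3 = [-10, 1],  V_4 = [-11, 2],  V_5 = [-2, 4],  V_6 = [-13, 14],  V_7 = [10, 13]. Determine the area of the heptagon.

293.5

Apply Gauss's area formula: 2A = Σ (x_i·y_{i+1} − x_{i+1}·y_i), indices taken mod 7.
Cross-terms: -21, -75, -9, -40, 24, -309, -157  ⇒  Σ = -587
Area = |Σ|/2 = 293.5.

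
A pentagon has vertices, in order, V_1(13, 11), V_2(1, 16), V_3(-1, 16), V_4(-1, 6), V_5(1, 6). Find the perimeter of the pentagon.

|V_1V_2| = √((-12)² + (5)²) = √169 = 13
|V_2V_3| = √((-2)² + (0)²) = √4 = 2
|V_3V_4| = √((0)² + (-10)²) = √100 = 10
|V_4V_5| = √((2)² + (0)²) = √4 = 2
|V_5V_1| = √((12)² + (5)²) = √169 = 13
Perimeter = 13 + 2 + 10 + 2 + 13 = 40.

40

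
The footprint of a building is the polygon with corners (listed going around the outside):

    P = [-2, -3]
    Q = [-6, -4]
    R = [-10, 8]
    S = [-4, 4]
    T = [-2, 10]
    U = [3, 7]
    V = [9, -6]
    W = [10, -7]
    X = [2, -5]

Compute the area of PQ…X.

Apply the shoelace (surveyor's) formula: 2A = Σ (x_i·y_{i+1} − x_{i+1}·y_i), indices taken mod 9.
Cross-terms: -10, -88, -8, -32, -44, -81, -3, -36, -16  ⇒  Σ = -318
Area = |Σ|/2 = 159.

159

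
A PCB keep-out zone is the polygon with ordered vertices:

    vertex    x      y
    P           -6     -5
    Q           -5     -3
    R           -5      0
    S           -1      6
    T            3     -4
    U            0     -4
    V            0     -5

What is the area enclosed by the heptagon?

Apply the shoelace (surveyor's) formula: 2A = Σ (x_i·y_{i+1} − x_{i+1}·y_i), indices taken mod 7.
P→Q: (-6)(-3) − (-5)(-5) = -7
Q→R: (-5)(0) − (-5)(-3) = -15
R→S: (-5)(6) − (-1)(0) = -30
S→T: (-1)(-4) − (3)(6) = -14
T→U: (3)(-4) − (0)(-4) = -12
U→V: (0)(-5) − (0)(-4) = 0
V→P: (0)(-5) − (-6)(-5) = -30
Σ = -108
Area = |Σ|/2 = 54.

54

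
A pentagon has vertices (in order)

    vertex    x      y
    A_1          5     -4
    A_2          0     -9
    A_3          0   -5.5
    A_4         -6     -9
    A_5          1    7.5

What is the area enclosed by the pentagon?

Σ = (-45) + (0) + (-33) + (-36) + (-41.5) = -155.5
Area = |Σ|/2 = 77.75.

77.75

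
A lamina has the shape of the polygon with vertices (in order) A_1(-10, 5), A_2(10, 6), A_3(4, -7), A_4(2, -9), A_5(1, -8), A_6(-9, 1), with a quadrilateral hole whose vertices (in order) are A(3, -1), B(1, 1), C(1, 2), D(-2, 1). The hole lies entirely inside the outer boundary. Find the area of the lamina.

Outer boundary:
Apply the shoelace formula: 2A = Σ (x_i·y_{i+1} − x_{i+1}·y_i), indices taken mod 6.
A_1→A_2: (-10)(6) − (10)(5) = -110
A_2→A_3: (10)(-7) − (4)(6) = -94
A_3→A_4: (4)(-9) − (2)(-7) = -22
A_4→A_5: (2)(-8) − (1)(-9) = -7
A_5→A_6: (1)(1) − (-9)(-8) = -71
A_6→A_1: (-9)(5) − (-10)(1) = -35
Σ = -339
Area = |Σ|/2 = 169.5.
Hole:
A→B: (3)(1) − (1)(-1) = 4
B→C: (1)(2) − (1)(1) = 1
C→D: (1)(1) − (-2)(2) = 5
D→A: (-2)(-1) − (3)(1) = -1
Σ = 9
Area = |Σ|/2 = 4.5.
Net area = 169.5 − 4.5 = 165.

165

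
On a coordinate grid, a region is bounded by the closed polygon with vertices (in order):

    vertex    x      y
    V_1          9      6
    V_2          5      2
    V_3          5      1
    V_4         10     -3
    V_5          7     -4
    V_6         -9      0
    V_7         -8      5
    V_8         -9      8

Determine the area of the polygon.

143.5

Σ = (-12) + (-5) + (-25) + (-19) + (-36) + (-45) + (-19) + (-126) = -287
Area = |Σ|/2 = 143.5.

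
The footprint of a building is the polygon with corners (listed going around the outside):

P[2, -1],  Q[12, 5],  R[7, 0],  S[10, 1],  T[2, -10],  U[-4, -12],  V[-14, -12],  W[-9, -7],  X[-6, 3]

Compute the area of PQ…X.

Σ = (22) + (-35) + (7) + (-102) + (-64) + (-120) + (-10) + (-69) + (0) = -371
Area = |Σ|/2 = 185.5.

185.5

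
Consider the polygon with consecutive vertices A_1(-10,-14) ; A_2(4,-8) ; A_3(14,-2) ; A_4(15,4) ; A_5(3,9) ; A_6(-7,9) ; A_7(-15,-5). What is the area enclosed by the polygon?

A_1→A_2: (-10)(-8) − (4)(-14) = 136
A_2→A_3: (4)(-2) − (14)(-8) = 104
A_3→A_4: (14)(4) − (15)(-2) = 86
A_4→A_5: (15)(9) − (3)(4) = 123
A_5→A_6: (3)(9) − (-7)(9) = 90
A_6→A_7: (-7)(-5) − (-15)(9) = 170
A_7→A_1: (-15)(-14) − (-10)(-5) = 160
Σ = 869
Area = |Σ|/2 = 434.5.

434.5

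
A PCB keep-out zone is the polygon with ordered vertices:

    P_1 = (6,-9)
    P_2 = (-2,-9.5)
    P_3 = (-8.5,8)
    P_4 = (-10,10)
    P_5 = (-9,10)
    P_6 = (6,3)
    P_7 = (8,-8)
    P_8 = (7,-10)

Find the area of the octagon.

Apply Gauss's area formula: 2A = Σ (x_i·y_{i+1} − x_{i+1}·y_i), indices taken mod 8.
Σ = (-75) + (-96.75) + (-5) + (-10) + (-87) + (-72) + (-24) + (-3) = -372.75
Area = |Σ|/2 = 186.375.

186.375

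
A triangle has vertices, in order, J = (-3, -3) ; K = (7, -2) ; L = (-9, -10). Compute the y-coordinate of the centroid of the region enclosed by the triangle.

-5

Apply the shoelace formula. First the cross-terms c_i = x_i·y_{i+1} − x_{i+1}·y_i:
  27, -88, -3  ⇒  2A = -64, A = -32.
Then Σ (y_i + y_{i+1})·c_i = 960, so ȳ = 960 / (6·(-32)) = -5.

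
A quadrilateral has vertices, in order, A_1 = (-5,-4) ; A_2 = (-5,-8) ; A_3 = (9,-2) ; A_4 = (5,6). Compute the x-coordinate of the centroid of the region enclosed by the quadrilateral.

64/33

Apply the surveyor's formula. First the cross-terms c_i = x_i·y_{i+1} − x_{i+1}·y_i:
  20, 82, 64, 10  ⇒  2A = 176, A = 88.
Then Σ (x_i + x_{i+1})·c_i = 1024, so x̄ = 1024 / (6·88) = 64/33.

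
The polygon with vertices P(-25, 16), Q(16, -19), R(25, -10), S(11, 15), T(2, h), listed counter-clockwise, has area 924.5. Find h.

23

Write out the shoelace sum; only the two edges meeting at T involve h:
2·Area = [(11·h − 2·15) + (2·16 − (-25)·h)] + 1019
       = 36·h + 1021 = 1849
⇒ h = 23.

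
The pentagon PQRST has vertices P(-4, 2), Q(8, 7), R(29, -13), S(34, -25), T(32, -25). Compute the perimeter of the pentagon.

102

|PQ| = √((12)² + (5)²) = √169 = 13
|QR| = √((21)² + (-20)²) = √841 = 29
|RS| = √((5)² + (-12)²) = √169 = 13
|ST| = √((-2)² + (0)²) = √4 = 2
|TP| = √((-36)² + (27)²) = √2025 = 45
Perimeter = 13 + 29 + 13 + 2 + 45 = 102.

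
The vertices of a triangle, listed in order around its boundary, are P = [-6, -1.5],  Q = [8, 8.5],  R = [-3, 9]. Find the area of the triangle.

58.5

Apply the surveyor's formula: 2A = Σ (x_i·y_{i+1} − x_{i+1}·y_i), indices taken mod 3.
Σ = (-39) + (97.5) + (58.5) = 117
Area = |Σ|/2 = 58.5.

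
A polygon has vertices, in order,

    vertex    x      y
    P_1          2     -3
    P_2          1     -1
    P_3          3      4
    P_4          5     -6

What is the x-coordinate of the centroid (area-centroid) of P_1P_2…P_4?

98/33

Apply Gauss's area formula. First the cross-terms c_i = x_i·y_{i+1} − x_{i+1}·y_i:
  1, 7, -38, -3  ⇒  2A = -33, A = -16.5.
Then Σ (x_i + x_{i+1})·c_i = -294, so x̄ = -294 / (6·(-16.5)) = 98/33.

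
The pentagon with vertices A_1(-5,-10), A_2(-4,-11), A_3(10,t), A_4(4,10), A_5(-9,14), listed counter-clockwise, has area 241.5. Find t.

The doubled signed area Σ (x_i y_{i+1} − x_{i+1} y_i) is linear in t.
With t=0 it equals 531; the coefficient of t is -8 (from the two edges through A_3).
So -8·t + 531 = 2·241.5 = 483 ⇒ t = 6.

6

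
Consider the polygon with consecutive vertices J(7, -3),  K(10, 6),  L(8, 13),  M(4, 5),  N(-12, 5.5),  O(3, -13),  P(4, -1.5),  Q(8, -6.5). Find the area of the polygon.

Apply Gauss's area formula: 2A = Σ (x_i·y_{i+1} − x_{i+1}·y_i), indices taken mod 8.
Σ = (72) + (82) + (-12) + (82) + (139.5) + (47.5) + (-14) + (21.5) = 418.5
Area = |Σ|/2 = 209.25.

209.25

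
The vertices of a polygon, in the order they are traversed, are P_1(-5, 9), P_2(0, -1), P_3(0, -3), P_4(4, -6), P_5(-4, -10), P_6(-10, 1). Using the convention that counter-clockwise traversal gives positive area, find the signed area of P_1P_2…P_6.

-118

Apply the surveyor's formula: 2A = Σ (x_i·y_{i+1} − x_{i+1}·y_i), indices taken mod 6.
Σ = (5) + (0) + (12) + (-64) + (-104) + (-85) = -236
Signed area = Σ/2 = -118 (negative ⇒ clockwise traversal).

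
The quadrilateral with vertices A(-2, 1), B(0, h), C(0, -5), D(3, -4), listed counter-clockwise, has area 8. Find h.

-3

The doubled signed area Σ (x_i y_{i+1} − x_{i+1} y_i) is linear in h.
With h=0 it equals 10; the coefficient of h is -2 (from the two edges through B).
So -2·h + 10 = 2·8 = 16 ⇒ h = -3.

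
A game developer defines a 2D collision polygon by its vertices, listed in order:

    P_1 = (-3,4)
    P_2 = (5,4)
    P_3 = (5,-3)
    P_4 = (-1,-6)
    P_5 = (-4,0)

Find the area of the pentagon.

70

P_1→P_2: (-3)(4) − (5)(4) = -32
P_2→P_3: (5)(-3) − (5)(4) = -35
P_3→P_4: (5)(-6) − (-1)(-3) = -33
P_4→P_5: (-1)(0) − (-4)(-6) = -24
P_5→P_1: (-4)(4) − (-3)(0) = -16
Σ = -140
Area = |Σ|/2 = 70.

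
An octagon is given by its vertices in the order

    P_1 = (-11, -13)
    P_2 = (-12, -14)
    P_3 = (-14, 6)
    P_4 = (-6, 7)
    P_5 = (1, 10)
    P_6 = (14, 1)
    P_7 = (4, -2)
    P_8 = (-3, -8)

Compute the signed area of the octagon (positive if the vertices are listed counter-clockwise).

Apply the surveyor's formula: 2A = Σ (x_i·y_{i+1} − x_{i+1}·y_i), indices taken mod 8.
Cross-terms: -2, -268, -62, -67, -139, -32, -38, -49  ⇒  Σ = -657
Signed area = Σ/2 = -328.5 (negative ⇒ clockwise traversal).

-328.5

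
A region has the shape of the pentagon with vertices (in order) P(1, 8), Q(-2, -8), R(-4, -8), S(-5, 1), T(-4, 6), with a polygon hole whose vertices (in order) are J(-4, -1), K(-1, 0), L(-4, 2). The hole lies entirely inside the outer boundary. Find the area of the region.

Outer boundary:
Apply the shoelace (surveyor's) formula: 2A = Σ (x_i·y_{i+1} − x_{i+1}·y_i), indices taken mod 5.
P→Q: (1)(-8) − (-2)(8) = 8
Q→R: (-2)(-8) − (-4)(-8) = -16
R→S: (-4)(1) − (-5)(-8) = -44
S→T: (-5)(6) − (-4)(1) = -26
T→P: (-4)(8) − (1)(6) = -38
Σ = -116
Area = |Σ|/2 = 58.
Hole:
Cross-terms: -1, -2, 12  ⇒  Σ = 9
Area = |Σ|/2 = 4.5.
Net area = 58 − 4.5 = 53.5.

53.5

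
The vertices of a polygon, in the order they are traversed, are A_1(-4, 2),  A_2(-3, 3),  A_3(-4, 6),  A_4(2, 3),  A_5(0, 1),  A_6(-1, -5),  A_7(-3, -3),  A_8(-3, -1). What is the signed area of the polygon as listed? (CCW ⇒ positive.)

-30.5

Apply the shoelace formula: 2A = Σ (x_i·y_{i+1} − x_{i+1}·y_i), indices taken mod 8.
A_1→A_2: (-4)(3) − (-3)(2) = -6
A_2→A_3: (-3)(6) − (-4)(3) = -6
A_3→A_4: (-4)(3) − (2)(6) = -24
A_4→A_5: (2)(1) − (0)(3) = 2
A_5→A_6: (0)(-5) − (-1)(1) = 1
A_6→A_7: (-1)(-3) − (-3)(-5) = -12
A_7→A_8: (-3)(-1) − (-3)(-3) = -6
A_8→A_1: (-3)(2) − (-4)(-1) = -10
Σ = -61
Signed area = Σ/2 = -30.5 (negative ⇒ clockwise traversal).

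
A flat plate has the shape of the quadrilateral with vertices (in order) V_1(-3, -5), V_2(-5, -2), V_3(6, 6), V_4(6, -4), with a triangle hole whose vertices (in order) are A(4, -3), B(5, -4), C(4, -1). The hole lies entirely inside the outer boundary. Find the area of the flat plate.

Outer boundary:
Apply Gauss's area formula: 2A = Σ (x_i·y_{i+1} − x_{i+1}·y_i), indices taken mod 4.
V_1→V_2: (-3)(-2) − (-5)(-5) = -19
V_2→V_3: (-5)(6) − (6)(-2) = -18
V_3→V_4: (6)(-4) − (6)(6) = -60
V_4→V_1: (6)(-5) − (-3)(-4) = -42
Σ = -139
Area = |Σ|/2 = 69.5.
Hole:
Apply the surveyor's formula: 2A = Σ (x_i·y_{i+1} − x_{i+1}·y_i), indices taken mod 3.
Cross-terms: -1, 11, -8  ⇒  Σ = 2
Area = |Σ|/2 = 1.
Net area = 69.5 − 1 = 68.5.

68.5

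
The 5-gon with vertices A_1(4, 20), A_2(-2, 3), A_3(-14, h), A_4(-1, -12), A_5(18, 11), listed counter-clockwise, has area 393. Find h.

The doubled signed area Σ (x_i y_{i+1} − x_{i+1} y_i) is linear in h.
With h=0 it equals 783; the coefficient of h is -1 (from the two edges through A_3).
So -1·h + 783 = 2·393 = 786 ⇒ h = -3.

-3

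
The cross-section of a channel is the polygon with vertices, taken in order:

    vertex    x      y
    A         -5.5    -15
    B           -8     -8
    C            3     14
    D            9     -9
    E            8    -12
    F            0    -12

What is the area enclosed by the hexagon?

257.5

Σ = (-76) + (-88) + (-153) + (-36) + (-96) + (-66) = -515
Area = |Σ|/2 = 257.5.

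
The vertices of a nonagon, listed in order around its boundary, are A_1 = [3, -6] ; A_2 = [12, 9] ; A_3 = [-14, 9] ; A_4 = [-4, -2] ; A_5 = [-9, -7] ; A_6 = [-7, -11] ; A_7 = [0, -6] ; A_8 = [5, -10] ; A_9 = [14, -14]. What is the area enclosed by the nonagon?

Σ = (99) + (234) + (64) + (10) + (50) + (42) + (30) + (70) + (-42) = 557
Area = |Σ|/2 = 278.5.

278.5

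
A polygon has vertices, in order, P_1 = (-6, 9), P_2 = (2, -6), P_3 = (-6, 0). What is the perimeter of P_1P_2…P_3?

36

|P_1P_2| = √((8)² + (-15)²) = √289 = 17
|P_2P_3| = √((-8)² + (6)²) = √100 = 10
|P_3P_1| = √((0)² + (9)²) = √81 = 9
Perimeter = 17 + 10 + 9 = 36.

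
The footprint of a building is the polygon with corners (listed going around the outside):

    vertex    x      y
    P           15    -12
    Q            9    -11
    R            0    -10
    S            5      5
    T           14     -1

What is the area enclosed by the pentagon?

162.5

Apply the shoelace (surveyor's) formula: 2A = Σ (x_i·y_{i+1} − x_{i+1}·y_i), indices taken mod 5.
Σ = (-57) + (-90) + (50) + (-75) + (-153) = -325
Area = |Σ|/2 = 162.5.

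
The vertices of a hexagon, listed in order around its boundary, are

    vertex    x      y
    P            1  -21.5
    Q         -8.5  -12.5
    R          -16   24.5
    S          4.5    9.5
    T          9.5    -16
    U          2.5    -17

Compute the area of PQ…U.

593.125

Σ = (-195.25) + (-408.25) + (-262.25) + (-162.25) + (-121.5) + (-36.75) = -1186.25
Area = |Σ|/2 = 593.125.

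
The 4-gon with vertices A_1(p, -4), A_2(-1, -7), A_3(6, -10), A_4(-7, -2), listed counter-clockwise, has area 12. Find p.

-6

The doubled signed area Σ (x_i y_{i+1} − x_{i+1} y_i) is linear in p.
With p=0 it equals -6; the coefficient of p is -5 (from the two edges through A_1).
So -5·p + -6 = 2·12 = 24 ⇒ p = -6.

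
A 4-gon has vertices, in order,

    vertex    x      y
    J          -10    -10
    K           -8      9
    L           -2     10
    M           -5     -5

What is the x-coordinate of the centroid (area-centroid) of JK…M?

Apply the surveyor's formula. First the cross-terms c_i = x_i·y_{i+1} − x_{i+1}·y_i:
  -170, -62, 60, 0  ⇒  2A = -172, A = -86.
Then Σ (x_i + x_{i+1})·c_i = 3260, so x̄ = 3260 / (6·(-86)) = -815/129.

-815/129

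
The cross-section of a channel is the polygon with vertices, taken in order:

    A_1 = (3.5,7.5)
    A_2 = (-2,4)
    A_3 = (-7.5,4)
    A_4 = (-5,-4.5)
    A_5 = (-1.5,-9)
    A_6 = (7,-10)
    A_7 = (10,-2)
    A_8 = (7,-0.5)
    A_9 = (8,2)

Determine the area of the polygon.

193.5

A_1→A_2: (3.5)(4) − (-2)(7.5) = 29
A_2→A_3: (-2)(4) − (-7.5)(4) = 22
A_3→A_4: (-7.5)(-4.5) − (-5)(4) = 53.75
A_4→A_5: (-5)(-9) − (-1.5)(-4.5) = 38.25
A_5→A_6: (-1.5)(-10) − (7)(-9) = 78
A_6→A_7: (7)(-2) − (10)(-10) = 86
A_7→A_8: (10)(-0.5) − (7)(-2) = 9
A_8→A_9: (7)(2) − (8)(-0.5) = 18
A_9→A_1: (8)(7.5) − (3.5)(2) = 53
Σ = 387
Area = |Σ|/2 = 193.5.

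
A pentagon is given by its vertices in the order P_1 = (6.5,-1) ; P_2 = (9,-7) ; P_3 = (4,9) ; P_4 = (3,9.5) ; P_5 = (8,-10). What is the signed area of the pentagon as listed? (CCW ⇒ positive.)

Σ = (-36.5) + (109) + (11) + (-106) + (57) = 34.5
Signed area = Σ/2 = 17.25 (positive ⇒ counter-clockwise traversal).

17.25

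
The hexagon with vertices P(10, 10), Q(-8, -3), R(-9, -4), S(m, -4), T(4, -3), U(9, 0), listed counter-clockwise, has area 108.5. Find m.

-7

Write out the shoelace sum; only the two edges meeting at S involve m:
2·Area = [((-9)·(-4) − m·(-4)) + (m·(-3) − 4·(-4))] + 172
       = 1·m + 224 = 217
⇒ m = -7.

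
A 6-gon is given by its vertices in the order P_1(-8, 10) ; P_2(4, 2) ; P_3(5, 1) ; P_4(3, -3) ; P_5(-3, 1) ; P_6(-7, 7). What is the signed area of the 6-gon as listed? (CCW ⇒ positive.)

-57

Apply the shoelace (surveyor's) formula: 2A = Σ (x_i·y_{i+1} − x_{i+1}·y_i), indices taken mod 6.
Σ = (-56) + (-6) + (-18) + (-6) + (-14) + (-14) = -114
Signed area = Σ/2 = -57 (negative ⇒ clockwise traversal).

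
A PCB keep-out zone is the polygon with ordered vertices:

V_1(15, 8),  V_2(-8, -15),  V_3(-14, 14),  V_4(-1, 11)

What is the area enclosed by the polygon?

Σ = (-161) + (-322) + (-140) + (-173) = -796
Area = |Σ|/2 = 398.

398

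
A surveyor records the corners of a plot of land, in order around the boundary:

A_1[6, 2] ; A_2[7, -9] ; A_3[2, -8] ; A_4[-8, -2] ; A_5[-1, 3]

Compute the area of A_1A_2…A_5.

Apply the surveyor's formula: 2A = Σ (x_i·y_{i+1} − x_{i+1}·y_i), indices taken mod 5.
A_1→A_2: (6)(-9) − (7)(2) = -68
A_2→A_3: (7)(-8) − (2)(-9) = -38
A_3→A_4: (2)(-2) − (-8)(-8) = -68
A_4→A_5: (-8)(3) − (-1)(-2) = -26
A_5→A_1: (-1)(2) − (6)(3) = -20
Σ = -220
Area = |Σ|/2 = 110.

110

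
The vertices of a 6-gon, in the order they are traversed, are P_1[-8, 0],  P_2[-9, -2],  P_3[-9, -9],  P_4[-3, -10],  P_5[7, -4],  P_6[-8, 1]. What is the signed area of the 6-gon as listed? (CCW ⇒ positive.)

Σ = (16) + (63) + (63) + (82) + (-25) + (8) = 207
Signed area = Σ/2 = 103.5 (positive ⇒ counter-clockwise traversal).

103.5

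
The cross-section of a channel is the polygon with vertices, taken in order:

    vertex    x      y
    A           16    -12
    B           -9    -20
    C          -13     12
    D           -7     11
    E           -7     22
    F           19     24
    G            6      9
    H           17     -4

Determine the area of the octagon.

904

Apply the shoelace formula: 2A = Σ (x_i·y_{i+1} − x_{i+1}·y_i), indices taken mod 8.
Σ = (-428) + (-368) + (-59) + (-77) + (-586) + (27) + (-177) + (-140) = -1808
Area = |Σ|/2 = 904.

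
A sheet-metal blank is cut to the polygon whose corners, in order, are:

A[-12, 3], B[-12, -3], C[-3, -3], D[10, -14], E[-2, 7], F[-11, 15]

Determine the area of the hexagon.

203.5

Apply the shoelace formula: 2A = Σ (x_i·y_{i+1} − x_{i+1}·y_i), indices taken mod 6.
A→B: (-12)(-3) − (-12)(3) = 72
B→C: (-12)(-3) − (-3)(-3) = 27
C→D: (-3)(-14) − (10)(-3) = 72
D→E: (10)(7) − (-2)(-14) = 42
E→F: (-2)(15) − (-11)(7) = 47
F→A: (-11)(3) − (-12)(15) = 147
Σ = 407
Area = |Σ|/2 = 203.5.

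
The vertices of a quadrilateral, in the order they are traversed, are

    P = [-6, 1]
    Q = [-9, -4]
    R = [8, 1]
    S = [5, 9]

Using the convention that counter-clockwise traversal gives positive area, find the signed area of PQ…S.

91

Apply Gauss's area formula: 2A = Σ (x_i·y_{i+1} − x_{i+1}·y_i), indices taken mod 4.
Σ = (33) + (23) + (67) + (59) = 182
Signed area = Σ/2 = 91 (positive ⇒ counter-clockwise traversal).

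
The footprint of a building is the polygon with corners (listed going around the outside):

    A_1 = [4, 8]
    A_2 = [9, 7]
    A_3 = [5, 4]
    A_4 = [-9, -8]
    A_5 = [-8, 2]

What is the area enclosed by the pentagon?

A_1→A_2: (4)(7) − (9)(8) = -44
A_2→A_3: (9)(4) − (5)(7) = 1
A_3→A_4: (5)(-8) − (-9)(4) = -4
A_4→A_5: (-9)(2) − (-8)(-8) = -82
A_5→A_1: (-8)(8) − (4)(2) = -72
Σ = -201
Area = |Σ|/2 = 100.5.

100.5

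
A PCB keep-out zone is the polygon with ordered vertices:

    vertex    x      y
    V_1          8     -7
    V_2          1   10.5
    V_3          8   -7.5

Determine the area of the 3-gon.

Σ = (91) + (-91.5) + (4) = 3.5
Area = |Σ|/2 = 1.75.

1.75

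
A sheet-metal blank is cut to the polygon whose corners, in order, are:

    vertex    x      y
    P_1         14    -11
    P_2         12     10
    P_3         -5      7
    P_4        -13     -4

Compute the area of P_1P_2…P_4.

358

Apply the shoelace formula: 2A = Σ (x_i·y_{i+1} − x_{i+1}·y_i), indices taken mod 4.
Σ = (272) + (134) + (111) + (199) = 716
Area = |Σ|/2 = 358.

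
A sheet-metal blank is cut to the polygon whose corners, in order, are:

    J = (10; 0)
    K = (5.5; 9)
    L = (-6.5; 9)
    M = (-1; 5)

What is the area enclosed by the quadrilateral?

62.25

Cross-terms: 90, 108, -23.5, -50  ⇒  Σ = 124.5
Area = |Σ|/2 = 62.25.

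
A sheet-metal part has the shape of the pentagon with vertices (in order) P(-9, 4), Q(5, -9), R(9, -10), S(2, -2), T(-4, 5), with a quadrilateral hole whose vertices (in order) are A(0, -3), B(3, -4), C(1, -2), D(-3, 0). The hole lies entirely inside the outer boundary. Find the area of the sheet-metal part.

57.5

Outer boundary:
Apply Gauss's area formula: 2A = Σ (x_i·y_{i+1} − x_{i+1}·y_i), indices taken mod 5.
Σ = (61) + (31) + (2) + (2) + (29) = 125
Area = |Σ|/2 = 62.5.
Hole:
Σ = (9) + (-2) + (-6) + (9) = 10
Area = |Σ|/2 = 5.
Net area = 62.5 − 5 = 57.5.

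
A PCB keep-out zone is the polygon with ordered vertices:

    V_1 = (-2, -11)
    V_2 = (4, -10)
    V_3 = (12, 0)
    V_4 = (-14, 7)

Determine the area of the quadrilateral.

218

Cross-terms: 64, 120, 84, 168  ⇒  Σ = 436
Area = |Σ|/2 = 218.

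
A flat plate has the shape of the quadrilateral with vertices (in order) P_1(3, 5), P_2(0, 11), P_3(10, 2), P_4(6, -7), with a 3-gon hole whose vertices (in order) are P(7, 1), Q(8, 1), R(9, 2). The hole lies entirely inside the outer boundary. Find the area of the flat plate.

53.5

Outer boundary:
Apply the shoelace formula: 2A = Σ (x_i·y_{i+1} − x_{i+1}·y_i), indices taken mod 4.
Cross-terms: 33, -110, -82, 51  ⇒  Σ = -108
Area = |Σ|/2 = 54.
Hole:
Apply the surveyor's formula: 2A = Σ (x_i·y_{i+1} − x_{i+1}·y_i), indices taken mod 3.
Σ = (-1) + (7) + (-5) = 1
Area = |Σ|/2 = 0.5.
Net area = 54 − 0.5 = 53.5.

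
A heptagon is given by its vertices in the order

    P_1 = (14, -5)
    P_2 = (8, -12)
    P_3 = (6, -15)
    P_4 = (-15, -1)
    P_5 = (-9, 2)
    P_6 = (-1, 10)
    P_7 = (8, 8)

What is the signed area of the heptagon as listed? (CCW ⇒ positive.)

-387

Σ = (-128) + (-48) + (-231) + (-39) + (-88) + (-88) + (-152) = -774
Signed area = Σ/2 = -387 (negative ⇒ clockwise traversal).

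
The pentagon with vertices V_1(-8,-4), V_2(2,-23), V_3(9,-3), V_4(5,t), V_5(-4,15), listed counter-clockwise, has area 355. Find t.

Write out the shoelace sum; only the two edges meeting at V_4 involve t:
2·Area = [(9·t − 5·(-3)) + (5·15 − (-4)·t)] + 529
       = 13·t + 619 = 710
⇒ t = 7.

7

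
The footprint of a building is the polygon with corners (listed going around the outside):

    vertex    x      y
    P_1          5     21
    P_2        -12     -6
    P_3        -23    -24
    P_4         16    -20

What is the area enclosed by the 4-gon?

826

Cross-terms: 222, 150, 844, 436  ⇒  Σ = 1652
Area = |Σ|/2 = 826.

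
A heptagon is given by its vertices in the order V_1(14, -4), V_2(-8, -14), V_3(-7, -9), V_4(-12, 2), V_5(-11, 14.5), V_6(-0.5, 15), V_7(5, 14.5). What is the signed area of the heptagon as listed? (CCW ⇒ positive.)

-495.5

Cross-terms: -228, -26, -122, -152, -157.75, -82.25, -223  ⇒  Σ = -991
Signed area = Σ/2 = -495.5 (negative ⇒ clockwise traversal).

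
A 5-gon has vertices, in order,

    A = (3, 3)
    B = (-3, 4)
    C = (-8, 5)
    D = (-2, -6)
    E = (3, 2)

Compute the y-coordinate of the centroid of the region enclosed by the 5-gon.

Apply the surveyor's formula. First the cross-terms c_i = x_i·y_{i+1} − x_{i+1}·y_i:
  21, 17, 58, 14, 3  ⇒  2A = 113, A = 56.5.
Then Σ (y_i + y_{i+1})·c_i = 201, so ȳ = 201 / (6·56.5) = 67/113.

67/113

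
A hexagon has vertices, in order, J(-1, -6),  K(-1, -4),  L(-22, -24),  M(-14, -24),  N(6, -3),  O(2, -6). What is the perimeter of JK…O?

76

|JK| = √((0)² + (2)²) = √4 = 2
|KL| = √((-21)² + (-20)²) = √841 = 29
|LM| = √((8)² + (0)²) = √64 = 8
|MN| = √((20)² + (21)²) = √841 = 29
|NO| = √((-4)² + (-3)²) = √25 = 5
|OJ| = √((-3)² + (0)²) = √9 = 3
Perimeter = 2 + 29 + 8 + 29 + 5 + 3 = 76.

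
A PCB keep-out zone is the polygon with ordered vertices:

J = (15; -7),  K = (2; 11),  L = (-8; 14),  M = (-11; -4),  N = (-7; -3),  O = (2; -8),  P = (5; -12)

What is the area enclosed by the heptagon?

Apply the shoelace (surveyor's) formula: 2A = Σ (x_i·y_{i+1} − x_{i+1}·y_i), indices taken mod 7.
Cross-terms: 179, 116, 186, 5, 62, 16, 145  ⇒  Σ = 709
Area = |Σ|/2 = 354.5.

354.5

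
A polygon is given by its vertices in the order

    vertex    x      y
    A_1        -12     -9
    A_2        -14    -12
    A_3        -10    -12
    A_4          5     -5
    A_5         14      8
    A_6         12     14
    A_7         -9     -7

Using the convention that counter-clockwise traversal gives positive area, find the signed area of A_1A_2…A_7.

212.5

Apply the surveyor's formula: 2A = Σ (x_i·y_{i+1} − x_{i+1}·y_i), indices taken mod 7.
A_1→A_2: (-12)(-12) − (-14)(-9) = 18
A_2→A_3: (-14)(-12) − (-10)(-12) = 48
A_3→A_4: (-10)(-5) − (5)(-12) = 110
A_4→A_5: (5)(8) − (14)(-5) = 110
A_5→A_6: (14)(14) − (12)(8) = 100
A_6→A_7: (12)(-7) − (-9)(14) = 42
A_7→A_1: (-9)(-9) − (-12)(-7) = -3
Σ = 425
Signed area = Σ/2 = 212.5 (positive ⇒ counter-clockwise traversal).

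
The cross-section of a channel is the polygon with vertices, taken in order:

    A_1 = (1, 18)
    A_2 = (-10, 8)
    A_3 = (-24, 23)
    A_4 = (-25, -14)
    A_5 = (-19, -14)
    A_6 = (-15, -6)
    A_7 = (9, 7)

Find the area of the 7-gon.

576.5

Apply Gauss's area formula: 2A = Σ (x_i·y_{i+1} − x_{i+1}·y_i), indices taken mod 7.
Σ = (188) + (-38) + (911) + (84) + (-96) + (-51) + (155) = 1153
Area = |Σ|/2 = 576.5.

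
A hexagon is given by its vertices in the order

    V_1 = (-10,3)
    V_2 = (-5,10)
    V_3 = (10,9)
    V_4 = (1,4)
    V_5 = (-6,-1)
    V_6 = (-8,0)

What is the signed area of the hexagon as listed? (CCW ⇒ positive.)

-104

Apply the shoelace formula: 2A = Σ (x_i·y_{i+1} − x_{i+1}·y_i), indices taken mod 6.
V_1→V_2: (-10)(10) − (-5)(3) = -85
V_2→V_3: (-5)(9) − (10)(10) = -145
V_3→V_4: (10)(4) − (1)(9) = 31
V_4→V_5: (1)(-1) − (-6)(4) = 23
V_5→V_6: (-6)(0) − (-8)(-1) = -8
V_6→V_1: (-8)(3) − (-10)(0) = -24
Σ = -208
Signed area = Σ/2 = -104 (negative ⇒ clockwise traversal).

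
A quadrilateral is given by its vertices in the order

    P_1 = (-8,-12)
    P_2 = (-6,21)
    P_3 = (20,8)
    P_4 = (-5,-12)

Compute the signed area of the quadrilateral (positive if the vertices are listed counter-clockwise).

Σ = (-240) + (-468) + (-200) + (-36) = -944
Signed area = Σ/2 = -472 (negative ⇒ clockwise traversal).

-472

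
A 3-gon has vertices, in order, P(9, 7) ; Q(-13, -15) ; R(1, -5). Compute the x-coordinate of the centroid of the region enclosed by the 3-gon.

-1

Apply the surveyor's formula. First the cross-terms c_i = x_i·y_{i+1} − x_{i+1}·y_i:
  -44, 80, 52  ⇒  2A = 88, A = 44.
Then Σ (x_i + x_{i+1})·c_i = -264, so x̄ = -264 / (6·44) = -1.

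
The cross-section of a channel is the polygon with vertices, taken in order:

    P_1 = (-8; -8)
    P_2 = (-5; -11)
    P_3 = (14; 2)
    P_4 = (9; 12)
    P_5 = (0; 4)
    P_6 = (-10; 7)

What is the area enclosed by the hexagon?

277

Apply the shoelace formula: 2A = Σ (x_i·y_{i+1} − x_{i+1}·y_i), indices taken mod 6.
Cross-terms: 48, 144, 150, 36, 40, 136  ⇒  Σ = 554
Area = |Σ|/2 = 277.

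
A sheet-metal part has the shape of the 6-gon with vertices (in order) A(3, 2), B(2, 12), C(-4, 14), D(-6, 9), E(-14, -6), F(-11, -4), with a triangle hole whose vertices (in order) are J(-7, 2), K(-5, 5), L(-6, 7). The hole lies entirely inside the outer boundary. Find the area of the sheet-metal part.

Outer boundary:
Σ = (32) + (76) + (48) + (162) + (-10) + (-10) = 298
Area = |Σ|/2 = 149.
Hole:
Σ = (-25) + (-5) + (37) = 7
Area = |Σ|/2 = 3.5.
Net area = 149 − 3.5 = 145.5.

145.5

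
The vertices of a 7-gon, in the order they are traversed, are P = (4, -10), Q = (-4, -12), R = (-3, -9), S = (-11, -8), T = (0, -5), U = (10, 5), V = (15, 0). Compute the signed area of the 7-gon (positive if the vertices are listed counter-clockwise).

-141.5

Apply the surveyor's formula: 2A = Σ (x_i·y_{i+1} − x_{i+1}·y_i), indices taken mod 7.
P→Q: (4)(-12) − (-4)(-10) = -88
Q→R: (-4)(-9) − (-3)(-12) = 0
R→S: (-3)(-8) − (-11)(-9) = -75
S→T: (-11)(-5) − (0)(-8) = 55
T→U: (0)(5) − (10)(-5) = 50
U→V: (10)(0) − (15)(5) = -75
V→P: (15)(-10) − (4)(0) = -150
Σ = -283
Signed area = Σ/2 = -141.5 (negative ⇒ clockwise traversal).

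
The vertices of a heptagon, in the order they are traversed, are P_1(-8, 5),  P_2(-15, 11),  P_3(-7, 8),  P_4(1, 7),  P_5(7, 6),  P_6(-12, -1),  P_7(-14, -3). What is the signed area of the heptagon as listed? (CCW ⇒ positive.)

-81.5

Apply the shoelace formula: 2A = Σ (x_i·y_{i+1} − x_{i+1}·y_i), indices taken mod 7.
P_1→P_2: (-8)(11) − (-15)(5) = -13
P_2→P_3: (-15)(8) − (-7)(11) = -43
P_3→P_4: (-7)(7) − (1)(8) = -57
P_4→P_5: (1)(6) − (7)(7) = -43
P_5→P_6: (7)(-1) − (-12)(6) = 65
P_6→P_7: (-12)(-3) − (-14)(-1) = 22
P_7→P_1: (-14)(5) − (-8)(-3) = -94
Σ = -163
Signed area = Σ/2 = -81.5 (negative ⇒ clockwise traversal).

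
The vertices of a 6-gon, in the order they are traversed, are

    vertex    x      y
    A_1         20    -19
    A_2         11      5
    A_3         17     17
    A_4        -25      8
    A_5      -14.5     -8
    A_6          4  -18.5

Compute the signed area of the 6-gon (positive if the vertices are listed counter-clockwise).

A_1→A_2: (20)(5) − (11)(-19) = 309
A_2→A_3: (11)(17) − (17)(5) = 102
A_3→A_4: (17)(8) − (-25)(17) = 561
A_4→A_5: (-25)(-8) − (-14.5)(8) = 316
A_5→A_6: (-14.5)(-18.5) − (4)(-8) = 300.25
A_6→A_1: (4)(-19) − (20)(-18.5) = 294
Σ = 1882.25
Signed area = Σ/2 = 941.125 (positive ⇒ counter-clockwise traversal).

941.125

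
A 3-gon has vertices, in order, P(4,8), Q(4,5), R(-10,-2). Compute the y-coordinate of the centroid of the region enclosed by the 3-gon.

11/3

Apply the shoelace formula. First the cross-terms c_i = x_i·y_{i+1} − x_{i+1}·y_i:
  -12, 42, -72  ⇒  2A = -42, A = -21.
Then Σ (y_i + y_{i+1})·c_i = -462, so ȳ = -462 / (6·(-21)) = 11/3.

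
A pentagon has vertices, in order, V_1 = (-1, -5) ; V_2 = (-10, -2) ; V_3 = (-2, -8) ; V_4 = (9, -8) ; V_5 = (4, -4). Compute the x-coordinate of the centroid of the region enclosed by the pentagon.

9/22

Apply the shoelace formula. First the cross-terms c_i = x_i·y_{i+1} − x_{i+1}·y_i:
  -48, 76, 88, -4, -24  ⇒  2A = 88, A = 44.
Then Σ (x_i + x_{i+1})·c_i = 108, so x̄ = 108 / (6·44) = 9/22.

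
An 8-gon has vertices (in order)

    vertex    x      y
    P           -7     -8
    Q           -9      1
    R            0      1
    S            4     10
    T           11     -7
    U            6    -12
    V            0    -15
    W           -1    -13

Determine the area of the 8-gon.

Σ = (-79) + (-9) + (-4) + (-138) + (-90) + (-90) + (-15) + (-83) = -508
Area = |Σ|/2 = 254.

254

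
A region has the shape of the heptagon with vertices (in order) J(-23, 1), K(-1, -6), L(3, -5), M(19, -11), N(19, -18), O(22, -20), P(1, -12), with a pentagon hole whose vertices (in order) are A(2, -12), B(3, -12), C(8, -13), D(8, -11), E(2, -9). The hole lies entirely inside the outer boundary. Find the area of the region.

191.5

Outer boundary:
J→K: (-23)(-6) − (-1)(1) = 139
K→L: (-1)(-5) − (3)(-6) = 23
L→M: (3)(-11) − (19)(-5) = 62
M→N: (19)(-18) − (19)(-11) = -133
N→O: (19)(-20) − (22)(-18) = 16
O→P: (22)(-12) − (1)(-20) = -244
P→J: (1)(1) − (-23)(-12) = -275
Σ = -412
Area = |Σ|/2 = 206.
Hole:
Apply the surveyor's formula: 2A = Σ (x_i·y_{i+1} − x_{i+1}·y_i), indices taken mod 5.
A→B: (2)(-12) − (3)(-12) = 12
B→C: (3)(-13) − (8)(-12) = 57
C→D: (8)(-11) − (8)(-13) = 16
D→E: (8)(-9) − (2)(-11) = -50
E→A: (2)(-12) − (2)(-9) = -6
Σ = 29
Area = |Σ|/2 = 14.5.
Net area = 206 − 14.5 = 191.5.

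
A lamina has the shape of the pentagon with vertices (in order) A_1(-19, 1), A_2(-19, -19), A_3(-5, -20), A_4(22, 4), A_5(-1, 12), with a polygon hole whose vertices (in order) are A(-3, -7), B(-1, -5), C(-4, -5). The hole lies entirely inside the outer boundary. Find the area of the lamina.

Outer boundary:
Σ = (380) + (285) + (420) + (268) + (227) = 1580
Area = |Σ|/2 = 790.
Hole:
Apply the surveyor's formula: 2A = Σ (x_i·y_{i+1} − x_{i+1}·y_i), indices taken mod 3.
Cross-terms: 8, -15, 13  ⇒  Σ = 6
Area = |Σ|/2 = 3.
Net area = 790 − 3 = 787.

787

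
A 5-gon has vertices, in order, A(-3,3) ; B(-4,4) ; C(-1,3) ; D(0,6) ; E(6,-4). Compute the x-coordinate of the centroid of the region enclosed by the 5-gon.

38/33

Apply the surveyor's formula. First the cross-terms c_i = x_i·y_{i+1} − x_{i+1}·y_i:
  0, -8, -6, -36, 6  ⇒  2A = -44, A = -22.
Then Σ (x_i + x_{i+1})·c_i = -152, so x̄ = -152 / (6·(-22)) = 38/33.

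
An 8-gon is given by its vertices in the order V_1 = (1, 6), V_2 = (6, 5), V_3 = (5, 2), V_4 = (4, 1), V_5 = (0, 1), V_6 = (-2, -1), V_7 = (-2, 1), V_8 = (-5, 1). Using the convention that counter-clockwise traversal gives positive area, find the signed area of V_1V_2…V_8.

-36.5

Apply Gauss's area formula: 2A = Σ (x_i·y_{i+1} − x_{i+1}·y_i), indices taken mod 8.
V_1→V_2: (1)(5) − (6)(6) = -31
V_2→V_3: (6)(2) − (5)(5) = -13
V_3→V_4: (5)(1) − (4)(2) = -3
V_4→V_5: (4)(1) − (0)(1) = 4
V_5→V_6: (0)(-1) − (-2)(1) = 2
V_6→V_7: (-2)(1) − (-2)(-1) = -4
V_7→V_8: (-2)(1) − (-5)(1) = 3
V_8→V_1: (-5)(6) − (1)(1) = -31
Σ = -73
Signed area = Σ/2 = -36.5 (negative ⇒ clockwise traversal).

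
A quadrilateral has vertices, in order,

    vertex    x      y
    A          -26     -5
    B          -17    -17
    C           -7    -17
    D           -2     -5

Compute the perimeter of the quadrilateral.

62

|AB| = √((9)² + (-12)²) = √225 = 15
|BC| = √((10)² + (0)²) = √100 = 10
|CD| = √((5)² + (12)²) = √169 = 13
|DA| = √((-24)² + (0)²) = √576 = 24
Perimeter = 15 + 10 + 13 + 24 = 62.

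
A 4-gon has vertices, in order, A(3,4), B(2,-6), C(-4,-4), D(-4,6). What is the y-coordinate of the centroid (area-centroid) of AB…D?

4/33

Apply the surveyor's formula. First the cross-terms c_i = x_i·y_{i+1} − x_{i+1}·y_i:
  -26, -32, -40, -34  ⇒  2A = -132, A = -66.
Then Σ (y_i + y_{i+1})·c_i = -48, so ȳ = -48 / (6·(-66)) = 4/33.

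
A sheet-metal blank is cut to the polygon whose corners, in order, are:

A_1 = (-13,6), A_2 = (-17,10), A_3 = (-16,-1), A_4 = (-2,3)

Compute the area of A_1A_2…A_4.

63

A_1→A_2: (-13)(10) − (-17)(6) = -28
A_2→A_3: (-17)(-1) − (-16)(10) = 177
A_3→A_4: (-16)(3) − (-2)(-1) = -50
A_4→A_1: (-2)(6) − (-13)(3) = 27
Σ = 126
Area = |Σ|/2 = 63.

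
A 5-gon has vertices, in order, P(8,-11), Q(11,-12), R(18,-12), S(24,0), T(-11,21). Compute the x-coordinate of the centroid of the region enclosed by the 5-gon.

Apply the shoelace (surveyor's) formula. First the cross-terms c_i = x_i·y_{i+1} − x_{i+1}·y_i:
  25, 84, 288, 504, -47  ⇒  2A = 854, A = 427.
Then Σ (x_i + x_{i+1})·c_i = 21700, so x̄ = 21700 / (6·427) = 1550/183.

1550/183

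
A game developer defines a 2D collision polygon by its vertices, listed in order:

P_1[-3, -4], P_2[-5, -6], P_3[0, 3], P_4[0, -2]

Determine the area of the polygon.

Apply Gauss's area formula: 2A = Σ (x_i·y_{i+1} − x_{i+1}·y_i), indices taken mod 4.
Σ = (-2) + (-15) + (0) + (-6) = -23
Area = |Σ|/2 = 11.5.

11.5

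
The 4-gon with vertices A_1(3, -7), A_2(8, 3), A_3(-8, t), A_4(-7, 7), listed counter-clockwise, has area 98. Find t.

The doubled signed area Σ (x_i y_{i+1} − x_{i+1} y_i) is linear in t.
With t=0 it equals 61; the coefficient of t is 15 (from the two edges through A_3).
So 15·t + 61 = 2·98 = 196 ⇒ t = 9.

9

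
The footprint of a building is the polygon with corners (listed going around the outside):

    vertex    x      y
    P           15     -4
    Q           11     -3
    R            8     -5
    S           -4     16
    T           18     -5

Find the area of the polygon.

Apply the surveyor's formula: 2A = Σ (x_i·y_{i+1} − x_{i+1}·y_i), indices taken mod 5.
P→Q: (15)(-3) − (11)(-4) = -1
Q→R: (11)(-5) − (8)(-3) = -31
R→S: (8)(16) − (-4)(-5) = 108
S→T: (-4)(-5) − (18)(16) = -268
T→P: (18)(-4) − (15)(-5) = 3
Σ = -189
Area = |Σ|/2 = 94.5.

94.5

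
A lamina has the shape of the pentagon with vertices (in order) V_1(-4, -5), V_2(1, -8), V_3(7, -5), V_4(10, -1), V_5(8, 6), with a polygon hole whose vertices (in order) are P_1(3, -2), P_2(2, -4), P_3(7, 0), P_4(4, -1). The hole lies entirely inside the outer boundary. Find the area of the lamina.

87.5

Outer boundary:
Apply Gauss's area formula: 2A = Σ (x_i·y_{i+1} − x_{i+1}·y_i), indices taken mod 5.
Cross-terms: 37, 51, 43, 68, -16  ⇒  Σ = 183
Area = |Σ|/2 = 91.5.
Hole:
Cross-terms: -8, 28, -7, -5  ⇒  Σ = 8
Area = |Σ|/2 = 4.
Net area = 91.5 − 4 = 87.5.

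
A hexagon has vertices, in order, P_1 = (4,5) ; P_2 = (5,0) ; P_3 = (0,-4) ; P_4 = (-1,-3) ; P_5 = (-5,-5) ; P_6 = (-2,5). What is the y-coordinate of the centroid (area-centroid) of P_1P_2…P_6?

79/124

Apply Gauss's area formula. First the cross-terms c_i = x_i·y_{i+1} − x_{i+1}·y_i:
  -25, -20, -4, -10, -35, -30  ⇒  2A = -124, A = -62.
Then Σ (y_i + y_{i+1})·c_i = -237, so ȳ = -237 / (6·(-62)) = 79/124.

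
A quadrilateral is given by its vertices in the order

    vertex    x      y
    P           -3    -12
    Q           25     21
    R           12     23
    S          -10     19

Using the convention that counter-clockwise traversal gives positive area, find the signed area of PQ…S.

Apply the shoelace (surveyor's) formula: 2A = Σ (x_i·y_{i+1} − x_{i+1}·y_i), indices taken mod 4.
Cross-terms: 237, 323, 458, 177  ⇒  Σ = 1195
Signed area = Σ/2 = 597.5 (positive ⇒ counter-clockwise traversal).

597.5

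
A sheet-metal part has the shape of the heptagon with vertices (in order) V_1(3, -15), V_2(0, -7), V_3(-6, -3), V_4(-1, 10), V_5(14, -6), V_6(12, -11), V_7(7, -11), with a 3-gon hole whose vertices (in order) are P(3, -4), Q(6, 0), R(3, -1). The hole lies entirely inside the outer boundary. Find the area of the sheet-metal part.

Outer boundary:
Apply the surveyor's formula: 2A = Σ (x_i·y_{i+1} − x_{i+1}·y_i), indices taken mod 7.
Σ = (-21) + (-42) + (-63) + (-134) + (-82) + (-55) + (-72) = -469
Area = |Σ|/2 = 234.5.
Hole:
Apply the shoelace formula: 2A = Σ (x_i·y_{i+1} − x_{i+1}·y_i), indices taken mod 3.
P→Q: (3)(0) − (6)(-4) = 24
Q→R: (6)(-1) − (3)(0) = -6
R→P: (3)(-4) − (3)(-1) = -9
Σ = 9
Area = |Σ|/2 = 4.5.
Net area = 234.5 − 4.5 = 230.

230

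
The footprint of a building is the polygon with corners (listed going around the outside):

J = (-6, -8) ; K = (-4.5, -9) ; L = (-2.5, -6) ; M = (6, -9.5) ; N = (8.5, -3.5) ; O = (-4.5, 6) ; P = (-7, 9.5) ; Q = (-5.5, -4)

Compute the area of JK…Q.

138.375

Apply Gauss's area formula: 2A = Σ (x_i·y_{i+1} − x_{i+1}·y_i), indices taken mod 8.
Σ = (18) + (4.5) + (59.75) + (59.75) + (35.25) + (-0.75) + (80.25) + (20) = 276.75
Area = |Σ|/2 = 138.375.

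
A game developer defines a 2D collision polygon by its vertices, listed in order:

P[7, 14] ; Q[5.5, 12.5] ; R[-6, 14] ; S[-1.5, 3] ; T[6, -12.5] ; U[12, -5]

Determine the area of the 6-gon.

Apply the surveyor's formula: 2A = Σ (x_i·y_{i+1} − x_{i+1}·y_i), indices taken mod 6.
P→Q: (7)(12.5) − (5.5)(14) = 10.5
Q→R: (5.5)(14) − (-6)(12.5) = 152
R→S: (-6)(3) − (-1.5)(14) = 3
S→T: (-1.5)(-12.5) − (6)(3) = 0.75
T→U: (6)(-5) − (12)(-12.5) = 120
U→P: (12)(14) − (7)(-5) = 203
Σ = 489.25
Area = |Σ|/2 = 244.625.

244.625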